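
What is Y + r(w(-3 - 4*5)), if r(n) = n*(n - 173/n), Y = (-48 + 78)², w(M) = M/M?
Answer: 728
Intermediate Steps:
w(M) = 1
Y = 900 (Y = 30² = 900)
Y + r(w(-3 - 4*5)) = 900 + (-173 + 1²) = 900 + (-173 + 1) = 900 - 172 = 728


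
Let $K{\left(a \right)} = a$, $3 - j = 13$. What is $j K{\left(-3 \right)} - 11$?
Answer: $19$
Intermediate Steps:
$j = -10$ ($j = 3 - 13 = -10$)
$j K{\left(-3 \right)} - 11 = \left(-10\right) \left(-3\right) - 11 = 30 - 11 = 19$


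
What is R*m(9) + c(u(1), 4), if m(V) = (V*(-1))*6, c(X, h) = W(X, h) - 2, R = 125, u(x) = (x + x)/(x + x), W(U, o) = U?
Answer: -6751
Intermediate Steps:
u(x) = 1 (u(x) = (2*x)/((2*x)) = (2*x)*(1/(2*x)) = 1)
c(X, h) = -2 + X (c(X, h) = X - 2 = -2 + X)
m(V) = -6*V (m(V) = -V*6 = -6*V)
R*m(9) + c(u(1), 4) = 125*(-6*9) + (-2 + 1) = 125*(-54) - 1 = -6750 - 1 = -6751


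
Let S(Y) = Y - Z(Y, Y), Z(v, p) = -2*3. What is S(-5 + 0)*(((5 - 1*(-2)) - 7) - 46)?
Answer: -46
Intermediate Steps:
Z(v, p) = -6
S(Y) = 6 + Y (S(Y) = Y - 1*(-6) = Y + 6 = 6 + Y)
S(-5 + 0)*(((5 - 1*(-2)) - 7) - 46) = (6 + (-5 + 0))*(((5 - 1*(-2)) - 7) - 46) = (6 - 5)*(((5 + 2) - 7) - 46) = 1*((7 - 7) - 46) = 1*(0 - 46) = 1*(-46) = -46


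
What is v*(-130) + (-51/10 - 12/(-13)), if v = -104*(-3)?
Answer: -5273343/130 ≈ -40564.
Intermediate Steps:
v = 312 (v = -26*(-12) = 312)
v*(-130) + (-51/10 - 12/(-13)) = 312*(-130) + (-51/10 - 12/(-13)) = -40560 + (-51*1/10 - 12*(-1/13)) = -40560 + (-51/10 + 12/13) = -40560 - 543/130 = -5273343/130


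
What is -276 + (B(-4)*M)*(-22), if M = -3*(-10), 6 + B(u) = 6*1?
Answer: -276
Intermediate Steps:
B(u) = 0 (B(u) = -6 + 6*1 = -6 + 6 = 0)
M = 30
-276 + (B(-4)*M)*(-22) = -276 + (0*30)*(-22) = -276 + 0*(-22) = -276 + 0 = -276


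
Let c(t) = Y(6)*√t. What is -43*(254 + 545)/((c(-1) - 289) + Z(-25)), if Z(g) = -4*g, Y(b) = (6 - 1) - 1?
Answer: 6493473/35737 + 137428*I/35737 ≈ 181.7 + 3.8455*I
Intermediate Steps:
Y(b) = 4 (Y(b) = 5 - 1 = 4)
c(t) = 4*√t
-43*(254 + 545)/((c(-1) - 289) + Z(-25)) = -43*(254 + 545)/((4*√(-1) - 289) - 4*(-25)) = -34357/((4*I - 289) + 100) = -34357/((-289 + 4*I) + 100) = -34357/(-189 + 4*I) = -34357*(-189 - 4*I)/35737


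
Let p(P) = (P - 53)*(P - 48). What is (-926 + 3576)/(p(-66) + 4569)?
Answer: 530/3627 ≈ 0.14613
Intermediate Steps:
p(P) = (-53 + P)*(-48 + P)
(-926 + 3576)/(p(-66) + 4569) = (-926 + 3576)/((2544 + (-66)² - 101*(-66)) + 4569) = 2650/((2544 + 4356 + 6666) + 4569) = 2650/(13566 + 4569) = 2650/18135 = 2650*(1/18135) = 530/3627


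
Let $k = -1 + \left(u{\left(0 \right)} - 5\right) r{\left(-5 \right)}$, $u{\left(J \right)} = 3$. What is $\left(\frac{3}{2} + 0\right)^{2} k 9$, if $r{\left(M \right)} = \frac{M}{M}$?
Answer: $- \frac{243}{4} \approx -60.75$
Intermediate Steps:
$r{\left(M \right)} = 1$
$k = -3$ ($k = -1 + \left(3 - 5\right) 1 = -1 - 2 = -3$)
$\left(\frac{3}{2} + 0\right)^{2} k 9 = \left(\frac{3}{2} + 0\right)^{2} \left(-3\right) 9 = \left(\frac{3}{2}\right)^{2} \left(-3\right) 9 = \frac{9}{4} \left(-3\right) 9 = \left(- \frac{27}{4}\right) 9 = - \frac{243}{4}$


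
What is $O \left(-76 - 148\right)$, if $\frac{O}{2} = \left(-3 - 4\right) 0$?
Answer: $0$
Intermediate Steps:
$O = 0$ ($O = 2 \left(-3 - 4\right) 0 = 2 \left(\left(-7\right) 0\right) = 2 \cdot 0 = 0$)
$O \left(-76 - 148\right) = 0 \left(-76 - 148\right) = 0 \left(-224\right) = 0$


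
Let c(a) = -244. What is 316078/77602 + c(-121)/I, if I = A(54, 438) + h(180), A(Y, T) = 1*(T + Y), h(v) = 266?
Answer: 7880437/2100797 ≈ 3.7512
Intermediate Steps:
A(Y, T) = T + Y
I = 758 (I = (438 + 54) + 266 = 492 + 266 = 758)
316078/77602 + c(-121)/I = 316078/77602 - 244/758 = 316078*(1/77602) - 244*1/758 = 22577/5543 - 122/379 = 7880437/2100797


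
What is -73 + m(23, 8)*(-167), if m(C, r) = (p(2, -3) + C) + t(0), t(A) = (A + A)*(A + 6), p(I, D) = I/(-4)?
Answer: -7661/2 ≈ -3830.5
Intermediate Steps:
p(I, D) = -I/4 (p(I, D) = I*(-¼) = -I/4)
t(A) = 2*A*(6 + A) (t(A) = (2*A)*(6 + A) = 2*A*(6 + A))
m(C, r) = -½ + C (m(C, r) = (-¼*2 + C) + 2*0*(6 + 0) = (-½ + C) + 2*0*6 = (-½ + C) + 0 = -½ + C)
-73 + m(23, 8)*(-167) = -73 + (-½ + 23)*(-167) = -73 + (45/2)*(-167) = -73 - 7515/2 = -7661/2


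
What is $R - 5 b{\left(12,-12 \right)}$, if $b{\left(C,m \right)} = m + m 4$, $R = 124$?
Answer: $424$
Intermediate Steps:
$b{\left(C,m \right)} = 5 m$ ($b{\left(C,m \right)} = m + 4 m = 5 m$)
$R - 5 b{\left(12,-12 \right)} = 124 - 5 \cdot 5 \left(-12\right) = 124 - -300 = 124 + 300 = 424$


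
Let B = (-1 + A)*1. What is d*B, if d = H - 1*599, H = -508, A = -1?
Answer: 2214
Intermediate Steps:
d = -1107 (d = -508 - 1*599 = -508 - 599 = -1107)
B = -2 (B = (-1 - 1)*1 = -2*1 = -2)
d*B = -1107*(-2) = 2214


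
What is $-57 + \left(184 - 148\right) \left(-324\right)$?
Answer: $-11721$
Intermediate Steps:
$-57 + \left(184 - 148\right) \left(-324\right) = -57 + 36 \left(-324\right) = -57 - 11664 = -11721$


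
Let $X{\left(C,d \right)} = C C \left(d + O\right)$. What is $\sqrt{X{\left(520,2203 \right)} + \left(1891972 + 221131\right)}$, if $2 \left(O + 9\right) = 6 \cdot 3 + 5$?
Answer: $\sqrt{598480303} \approx 24464.0$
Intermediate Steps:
$O = \frac{5}{2}$ ($O = -9 + \frac{6 \cdot 3 + 5}{2} = -9 + \frac{18 + 5}{2} = -9 + \frac{1}{2} \cdot 23 = -9 + \frac{23}{2} = \frac{5}{2} \approx 2.5$)
$X{\left(C,d \right)} = C^{2} \left(\frac{5}{2} + d\right)$ ($X{\left(C,d \right)} = C C \left(d + \frac{5}{2}\right) = C^{2} \left(\frac{5}{2} + d\right)$)
$\sqrt{X{\left(520,2203 \right)} + \left(1891972 + 221131\right)} = \sqrt{520^{2} \left(\frac{5}{2} + 2203\right) + \left(1891972 + 221131\right)} = \sqrt{270400 \cdot \frac{4411}{2} + 2113103} = \sqrt{596367200 + 2113103} = \sqrt{598480303}$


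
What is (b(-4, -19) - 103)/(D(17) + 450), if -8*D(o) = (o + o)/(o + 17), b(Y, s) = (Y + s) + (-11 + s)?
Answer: -1248/3599 ≈ -0.34676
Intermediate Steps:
b(Y, s) = -11 + Y + 2*s
D(o) = -o/(4*(17 + o)) (D(o) = -(o + o)/(8*(o + 17)) = -2*o/(8*(17 + o)) = -o/(4*(17 + o)))
(b(-4, -19) - 103)/(D(17) + 450) = ((-11 - 4 + 2*(-19)) - 103)/(-1*17/(68 + 4*17) + 450) = ((-11 - 4 - 38) - 103)/(-1*17/(68 + 68) + 450) = (-53 - 103)/(-1*17/136 + 450) = -156/(-1*17*1/136 + 450) = -156/(-⅛ + 450) = -156/3599/8 = -156*8/3599 = -1248/3599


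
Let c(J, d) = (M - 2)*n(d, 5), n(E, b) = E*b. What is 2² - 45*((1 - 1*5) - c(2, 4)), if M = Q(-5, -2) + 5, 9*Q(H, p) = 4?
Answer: 3284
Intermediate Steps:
Q(H, p) = 4/9 (Q(H, p) = (⅑)*4 = 4/9)
M = 49/9 (M = 4/9 + 5 = 49/9 ≈ 5.4444)
c(J, d) = 155*d/9 (c(J, d) = (49/9 - 2)*(d*5) = 31*(5*d)/9 = 155*d/9)
2² - 45*((1 - 1*5) - c(2, 4)) = 2² - 45*((1 - 1*5) - 155*4/9) = 4 - 45*((1 - 5) - 1*620/9) = 4 - 45*(-4 - 620/9) = 4 - 45*(-656/9) = 4 + 3280 = 3284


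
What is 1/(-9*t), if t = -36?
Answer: 1/324 ≈ 0.0030864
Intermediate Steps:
1/(-9*t) = 1/(-9*(-36)) = 1/(-1*(-324)) = 1/324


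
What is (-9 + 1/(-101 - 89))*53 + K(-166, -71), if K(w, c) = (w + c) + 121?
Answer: -112723/190 ≈ -593.28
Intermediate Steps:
K(w, c) = 121 + c + w (K(w, c) = (c + w) + 121 = 121 + c + w)
(-9 + 1/(-101 - 89))*53 + K(-166, -71) = (-9 + 1/(-101 - 89))*53 + (121 - 71 - 166) = (-9 + 1/(-190))*53 - 116 = (-9 - 1/190)*53 - 116 = -1711/190*53 - 116 = -90683/190 - 116 = -112723/190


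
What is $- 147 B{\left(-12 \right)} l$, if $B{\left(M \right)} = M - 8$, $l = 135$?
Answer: $396900$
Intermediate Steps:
$B{\left(M \right)} = -8 + M$ ($B{\left(M \right)} = M - 8 = -8 + M$)
$- 147 B{\left(-12 \right)} l = - 147 \left(-8 - 12\right) 135 = \left(-147\right) \left(-20\right) 135 = 2940 \cdot 135 = 396900$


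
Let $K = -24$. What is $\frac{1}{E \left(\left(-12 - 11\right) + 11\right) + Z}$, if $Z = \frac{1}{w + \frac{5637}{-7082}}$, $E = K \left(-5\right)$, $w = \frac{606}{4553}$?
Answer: $- \frac{21373569}{30810183706} \approx -0.00069372$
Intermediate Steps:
$w = \frac{606}{4553}$ ($w = 606 \cdot \frac{1}{4553} = \frac{606}{4553} \approx 0.1331$)
$E = 120$ ($E = \left(-24\right) \left(-5\right) = 120$)
$Z = - \frac{32244346}{21373569}$ ($Z = \frac{1}{\frac{606}{4553} + \frac{5637}{-7082}} = \frac{1}{\frac{606}{4553} + 5637 \left(- \frac{1}{7082}\right)} = \frac{1}{\frac{606}{4553} - \frac{5637}{7082}} = \frac{1}{- \frac{21373569}{32244346}} = - \frac{32244346}{21373569} \approx -1.5086$)
$\frac{1}{E \left(\left(-12 - 11\right) + 11\right) + Z} = \frac{1}{120 \left(\left(-12 - 11\right) + 11\right) - \frac{32244346}{21373569}} = \frac{1}{120 \left(-23 + 11\right) - \frac{32244346}{21373569}} = \frac{1}{120 \left(-12\right) - \frac{32244346}{21373569}} = \frac{1}{-1440 - \frac{32244346}{21373569}} = \frac{1}{- \frac{30810183706}{21373569}} = - \frac{21373569}{30810183706}$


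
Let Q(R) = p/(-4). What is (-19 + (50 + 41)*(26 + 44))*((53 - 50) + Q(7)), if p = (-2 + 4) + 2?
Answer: 12702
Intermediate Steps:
p = 4 (p = 2 + 2 = 4)
Q(R) = -1 (Q(R) = 4/(-4) = 4*(-¼) = -1)
(-19 + (50 + 41)*(26 + 44))*((53 - 50) + Q(7)) = (-19 + (50 + 41)*(26 + 44))*((53 - 50) - 1) = (-19 + 91*70)*(3 - 1) = (-19 + 6370)*2 = 6351*2 = 12702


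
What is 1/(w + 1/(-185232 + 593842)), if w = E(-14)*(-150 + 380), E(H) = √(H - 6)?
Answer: 408610/176645935761800001 - 76802580766000*I*√5/176645935761800001 ≈ 2.3132e-12 - 0.0009722*I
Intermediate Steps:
E(H) = √(-6 + H)
w = 460*I*√5 (w = √(-6 - 14)*(-150 + 380) = √(-20)*230 = (2*I*√5)*230 = 460*I*√5 ≈ 1028.6*I)
1/(w + 1/(-185232 + 593842)) = 1/(460*I*√5 + 1/(-185232 + 593842)) = 1/(460*I*√5 + 1/408610) = 1/(1/408610 + 460*I*√5)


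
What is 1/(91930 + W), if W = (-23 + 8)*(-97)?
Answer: 1/93385 ≈ 1.0708e-5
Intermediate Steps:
W = 1455 (W = -15*(-97) = 1455)
1/(91930 + W) = 1/(91930 + 1455) = 1/93385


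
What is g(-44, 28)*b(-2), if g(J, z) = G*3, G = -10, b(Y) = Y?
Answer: 60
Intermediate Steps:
g(J, z) = -30 (g(J, z) = -10*3 = -30)
g(-44, 28)*b(-2) = -30*(-2) = 60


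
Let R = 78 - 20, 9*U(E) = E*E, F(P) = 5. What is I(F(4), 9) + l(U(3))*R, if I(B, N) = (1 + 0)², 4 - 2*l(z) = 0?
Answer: 117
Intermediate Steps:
U(E) = E²/9 (U(E) = (E*E)/9 = E²/9)
l(z) = 2 (l(z) = 2 - ½*0 = 2 + 0 = 2)
I(B, N) = 1 (I(B, N) = 1² = 1)
R = 58
I(F(4), 9) + l(U(3))*R = 1 + 2*58 = 1 + 116 = 117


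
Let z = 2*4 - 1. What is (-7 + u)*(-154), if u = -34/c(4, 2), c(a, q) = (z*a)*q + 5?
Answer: 70994/61 ≈ 1163.8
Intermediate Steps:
z = 7 (z = 8 - 1 = 7)
c(a, q) = 5 + 7*a*q (c(a, q) = (7*a)*q + 5 = 7*a*q + 5 = 5 + 7*a*q)
u = -34/61 (u = -34/(5 + 7*4*2) = -34/(5 + 56) = -34/61 ≈ -0.55738)
(-7 + u)*(-154) = (-7 - 34/61)*(-154) = -461/61*(-154) = 70994/61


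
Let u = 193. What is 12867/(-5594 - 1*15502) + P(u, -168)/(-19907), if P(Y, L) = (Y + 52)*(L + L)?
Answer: 493493117/139986024 ≈ 3.5253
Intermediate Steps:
P(Y, L) = 2*L*(52 + Y) (P(Y, L) = (52 + Y)*(2*L) = 2*L*(52 + Y))
12867/(-5594 - 1*15502) + P(u, -168)/(-19907) = 12867/(-5594 - 1*15502) + (2*(-168)*(52 + 193))/(-19907) = 12867/(-5594 - 15502) + (2*(-168)*245)*(-1/19907) = 12867/(-21096) - 82320*(-1/19907) = 12867*(-1/21096) + 82320/19907 = -4289/7032 + 82320/19907 = 493493117/139986024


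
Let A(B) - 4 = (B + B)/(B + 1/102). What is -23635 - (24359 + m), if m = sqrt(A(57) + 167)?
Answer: -47994 - 3*sqrt(649983255)/5815 ≈ -48007.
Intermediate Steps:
A(B) = 4 + 2*B/(1/102 + B) (A(B) = 4 + (B + B)/(B + 1/102) = 4 + (2*B)/(B + 1/102) = 4 + (2*B)/(1/102 + B) = 4 + 2*B/(1/102 + B))
m = 3*sqrt(649983255)/5815 (m = sqrt(4*(1 + 153*57)/(1 + 102*57) + 167) = sqrt(4*(1 + 8721)/(1 + 5814) + 167) = sqrt(4*8722/5815 + 167) = sqrt(4*(1/5815)*8722 + 167) = sqrt(34888/5815 + 167) = sqrt(1005993/5815) = 3*sqrt(649983255)/5815 ≈ 13.153)
-23635 - (24359 + m) = -23635 - (24359 + 3*sqrt(649983255)/5815) = -23635 + (-24359 - 3*sqrt(649983255)/5815) = -47994 - 3*sqrt(649983255)/5815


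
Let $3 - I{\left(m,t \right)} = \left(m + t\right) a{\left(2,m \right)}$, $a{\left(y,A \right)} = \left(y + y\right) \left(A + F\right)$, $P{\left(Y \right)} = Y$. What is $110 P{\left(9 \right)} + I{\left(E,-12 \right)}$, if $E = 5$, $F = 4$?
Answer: $1245$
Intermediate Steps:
$a{\left(y,A \right)} = 2 y \left(4 + A\right)$ ($a{\left(y,A \right)} = \left(y + y\right) \left(A + 4\right) = 2 y \left(4 + A\right)$)
$I{\left(m,t \right)} = 3 - \left(16 + 4 m\right) \left(m + t\right)$ ($I{\left(m,t \right)} = 3 - \left(m + t\right) 2 \cdot 2 \left(4 + m\right) = 3 - \left(m + t\right) \left(16 + 4 m\right) = 3 - \left(16 + 4 m\right) \left(m + t\right)$)
$110 P{\left(9 \right)} + I{\left(E,-12 \right)} = 110 \cdot 9 - \left(-3 - 28 \left(4 + 5\right)\right) = 990 - \left(-3 - 252\right) = 990 + \left(3 - 180 + 432\right) = 990 + 255 = 1245$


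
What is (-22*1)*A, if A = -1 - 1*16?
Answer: 374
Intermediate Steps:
A = -17 (A = -1 - 16 = -17)
(-22*1)*A = -22*1*(-17) = -22*(-17) = 374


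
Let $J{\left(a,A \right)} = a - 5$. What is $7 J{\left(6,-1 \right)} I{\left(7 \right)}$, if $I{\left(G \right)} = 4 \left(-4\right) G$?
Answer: $-784$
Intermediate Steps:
$I{\left(G \right)} = - 16 G$
$J{\left(a,A \right)} = -5 + a$
$7 J{\left(6,-1 \right)} I{\left(7 \right)} = 7 \left(-5 + 6\right) \left(\left(-16\right) 7\right) = 7 \cdot 1 \left(-112\right) = 7 \left(-112\right) = -784$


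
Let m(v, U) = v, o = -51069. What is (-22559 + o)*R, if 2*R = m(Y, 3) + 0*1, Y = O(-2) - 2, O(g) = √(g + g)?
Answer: 73628 - 73628*I ≈ 73628.0 - 73628.0*I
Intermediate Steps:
O(g) = √2*√g (O(g) = √(2*g) = √2*√g)
Y = -2 + 2*I (Y = √2*√(-2) - 2 = √2*(I*√2) - 2 = 2*I - 2 = -2 + 2*I ≈ -2.0 + 2.0*I)
R = -1 + I (R = ((-2 + 2*I) + 0*1)/2 = ((-2 + 2*I) + 0)/2 = (-2 + 2*I)/2 = -1 + I ≈ -1.0 + 1.0*I)
(-22559 + o)*R = (-22559 - 51069)*(-1 + I) = -73628*(-1 + I) = 73628 - 73628*I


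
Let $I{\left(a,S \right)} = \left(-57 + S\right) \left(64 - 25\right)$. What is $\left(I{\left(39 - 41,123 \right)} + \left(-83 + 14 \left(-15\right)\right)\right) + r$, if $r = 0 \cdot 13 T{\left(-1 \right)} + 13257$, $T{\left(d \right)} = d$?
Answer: $15538$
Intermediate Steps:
$I{\left(a,S \right)} = -2223 + 39 S$ ($I{\left(a,S \right)} = \left(-57 + S\right) 39 = -2223 + 39 S$)
$r = 13257$ ($r = 0 \cdot 13 \left(-1\right) + 13257 = 0 \left(-1\right) + 13257 = 0 + 13257 = 13257$)
$\left(I{\left(39 - 41,123 \right)} + \left(-83 + 14 \left(-15\right)\right)\right) + r = \left(\left(-2223 + 39 \cdot 123\right) + \left(-83 + 14 \left(-15\right)\right)\right) + 13257 = \left(\left(-2223 + 4797\right) - 293\right) + 13257 = \left(2574 - 293\right) + 13257 = 2281 + 13257 = 15538$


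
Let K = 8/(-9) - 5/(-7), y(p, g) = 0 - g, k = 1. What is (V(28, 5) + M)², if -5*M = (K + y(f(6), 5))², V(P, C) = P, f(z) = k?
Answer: 201945979456/393824025 ≈ 512.78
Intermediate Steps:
f(z) = 1
y(p, g) = -g
K = -11/63 (K = 8*(-⅑) - 5*(-⅐) = -8/9 + 5/7 = -11/63 ≈ -0.17460)
M = -106276/19845 (M = -(-11/63 - 1*5)²/5 = -(-11/63 - 5)²/5 = -(-326/63)²/5 = -⅕*106276/3969 = -106276/19845 ≈ -5.3553)
(V(28, 5) + M)² = (28 - 106276/19845)² = (449384/19845)² = 201945979456/393824025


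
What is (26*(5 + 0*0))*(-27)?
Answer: -3510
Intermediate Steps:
(26*(5 + 0*0))*(-27) = (26*(5 + 0))*(-27) = (26*5)*(-27) = 130*(-27) = -3510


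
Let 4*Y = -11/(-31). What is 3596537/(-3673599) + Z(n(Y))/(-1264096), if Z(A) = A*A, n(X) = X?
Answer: -69904955359153031/71402788979925504 ≈ -0.97902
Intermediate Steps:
Y = 11/124 (Y = (-11/(-31))/4 = (-11*(-1/31))/4 = (¼)*(11/31) = 11/124 ≈ 0.088710)
Z(A) = A²
3596537/(-3673599) + Z(n(Y))/(-1264096) = 3596537/(-3673599) + (11/124)²/(-1264096) = 3596537*(-1/3673599) + (121/15376)*(-1/1264096) = -3596537/3673599 - 121/19436740096 = -69904955359153031/71402788979925504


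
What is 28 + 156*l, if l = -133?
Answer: -20720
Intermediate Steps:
28 + 156*l = 28 + 156*(-133) = 28 - 20748 = -20720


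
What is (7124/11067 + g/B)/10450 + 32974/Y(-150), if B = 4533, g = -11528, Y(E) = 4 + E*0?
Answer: 480176655883949/58249125550 ≈ 8243.5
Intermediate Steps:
Y(E) = 4 (Y(E) = 4 + 0 = 4)
(7124/11067 + g/B)/10450 + 32974/Y(-150) = (7124/11067 - 11528/4533)/10450 + 32974/4 = (7124*(1/11067) - 11528*1/4533)*(1/10450) + 32974*(¼) = (7124/11067 - 11528/4533)*(1/10450) + 16487/2 = -10587476/5574079*1/10450 + 16487/2 = -5293738/29124562775 + 16487/2 = 480176655883949/58249125550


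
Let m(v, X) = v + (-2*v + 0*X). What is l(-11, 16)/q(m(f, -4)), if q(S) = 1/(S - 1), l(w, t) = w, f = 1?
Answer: 22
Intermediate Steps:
m(v, X) = -v (m(v, X) = v + (-2*v + 0) = v - 2*v = -v)
q(S) = 1/(-1 + S)
l(-11, 16)/q(m(f, -4)) = -11/(1/(-1 - 1*1)) = -11/(1/(-1 - 1)) = -11/(1/(-2)) = -11/(-½) = -11*(-2) = 22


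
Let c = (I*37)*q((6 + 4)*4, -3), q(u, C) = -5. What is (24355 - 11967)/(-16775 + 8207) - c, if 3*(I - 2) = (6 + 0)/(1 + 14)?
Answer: 842279/2142 ≈ 393.22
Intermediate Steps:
I = 32/15 (I = 2 + ((6 + 0)/(1 + 14))/3 = 2 + (6/15)/3 = 2 + (6*(1/15))/3 = 2 + (⅓)*(⅖) = 2 + 2/15 = 32/15 ≈ 2.1333)
c = -1184/3 (c = ((32/15)*37)*(-5) = (1184/15)*(-5) = -1184/3 ≈ -394.67)
(24355 - 11967)/(-16775 + 8207) - c = (24355 - 11967)/(-16775 + 8207) - 1*(-1184/3) = 12388/(-8568) + 1184/3 = 12388*(-1/8568) + 1184/3 = -3097/2142 + 1184/3 = 842279/2142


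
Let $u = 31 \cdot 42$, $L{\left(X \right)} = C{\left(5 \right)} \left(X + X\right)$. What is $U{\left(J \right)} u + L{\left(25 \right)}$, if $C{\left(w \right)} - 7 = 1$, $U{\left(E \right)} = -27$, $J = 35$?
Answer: $-34754$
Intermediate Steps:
$C{\left(w \right)} = 8$ ($C{\left(w \right)} = 7 + 1 = 8$)
$L{\left(X \right)} = 16 X$ ($L{\left(X \right)} = 8 \left(X + X\right) = 8 \cdot 2 X = 16 X$)
$u = 1302$
$U{\left(J \right)} u + L{\left(25 \right)} = \left(-27\right) 1302 + 16 \cdot 25 = -35154 + 400 = -34754$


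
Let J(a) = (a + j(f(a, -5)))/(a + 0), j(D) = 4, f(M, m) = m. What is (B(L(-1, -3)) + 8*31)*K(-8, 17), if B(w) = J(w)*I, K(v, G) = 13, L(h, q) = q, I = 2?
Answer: 9646/3 ≈ 3215.3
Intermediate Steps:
J(a) = (4 + a)/a (J(a) = (a + 4)/(a + 0) = (4 + a)/a)
B(w) = 2*(4 + w)/w (B(w) = ((4 + w)/w)*2 = 2*(4 + w)/w)
(B(L(-1, -3)) + 8*31)*K(-8, 17) = ((2 + 8/(-3)) + 8*31)*13 = ((2 + 8*(-1/3)) + 248)*13 = ((2 - 8/3) + 248)*13 = (-2/3 + 248)*13 = (742/3)*13 = 9646/3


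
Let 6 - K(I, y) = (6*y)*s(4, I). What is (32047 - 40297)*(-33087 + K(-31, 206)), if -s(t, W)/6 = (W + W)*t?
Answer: 15446054250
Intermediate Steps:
s(t, W) = -12*W*t (s(t, W) = -6*(W + W)*t = -6*2*W*t = -12*W*t)
K(I, y) = 6 + 288*I*y (K(I, y) = 6 - 6*y*(-12*I*4) = 6 - 6*y*(-48*I) = 6 - (-288)*I*y = 6 + 288*I*y)
(32047 - 40297)*(-33087 + K(-31, 206)) = (32047 - 40297)*(-33087 + (6 + 288*(-31)*206)) = -8250*(-33087 + (6 - 1839168)) = -8250*(-33087 - 1839162) = -8250*(-1872249) = 15446054250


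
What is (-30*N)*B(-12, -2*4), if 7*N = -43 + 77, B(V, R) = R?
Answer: 8160/7 ≈ 1165.7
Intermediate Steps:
N = 34/7 (N = (-43 + 77)/7 = (1/7)*34 = 34/7 ≈ 4.8571)
(-30*N)*B(-12, -2*4) = (-30*34/7)*(-2*4) = -1020/7*(-8) = 8160/7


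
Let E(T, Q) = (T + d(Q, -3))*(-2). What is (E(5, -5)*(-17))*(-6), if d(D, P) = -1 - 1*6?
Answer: 408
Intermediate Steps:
d(D, P) = -7 (d(D, P) = -1 - 6 = -7)
E(T, Q) = 14 - 2*T (E(T, Q) = (T - 7)*(-2) = (-7 + T)*(-2) = 14 - 2*T)
(E(5, -5)*(-17))*(-6) = ((14 - 2*5)*(-17))*(-6) = ((14 - 10)*(-17))*(-6) = (4*(-17))*(-6) = -68*(-6) = 408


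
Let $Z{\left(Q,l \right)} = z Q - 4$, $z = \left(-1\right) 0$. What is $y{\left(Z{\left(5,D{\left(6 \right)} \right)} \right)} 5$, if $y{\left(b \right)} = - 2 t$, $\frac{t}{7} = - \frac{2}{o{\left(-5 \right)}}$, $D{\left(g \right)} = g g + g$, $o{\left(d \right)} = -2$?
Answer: $-70$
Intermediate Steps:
$D{\left(g \right)} = g + g^{2}$ ($D{\left(g \right)} = g^{2} + g = g + g^{2}$)
$t = 7$ ($t = 7 \left(- \frac{2}{-2}\right) = 7 \left(\left(-2\right) \left(- \frac{1}{2}\right)\right) = 7 \cdot 1 = 7$)
$z = 0$
$Z{\left(Q,l \right)} = -4$ ($Z{\left(Q,l \right)} = 0 Q - 4 = 0 - 4 = -4$)
$y{\left(b \right)} = -14$ ($y{\left(b \right)} = \left(-2\right) 7 = -14$)
$y{\left(Z{\left(5,D{\left(6 \right)} \right)} \right)} 5 = \left(-14\right) 5 = -70$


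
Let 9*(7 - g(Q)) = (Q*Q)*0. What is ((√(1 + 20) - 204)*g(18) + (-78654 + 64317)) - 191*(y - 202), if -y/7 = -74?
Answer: -76121 + 7*√21 ≈ -76089.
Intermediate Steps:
y = 518 (y = -7*(-74) = 518)
g(Q) = 7 (g(Q) = 7 - Q*Q*0/9 = 7 - Q²*0/9 = 7 - ⅑*0 = 7 + 0 = 7)
((√(1 + 20) - 204)*g(18) + (-78654 + 64317)) - 191*(y - 202) = ((√(1 + 20) - 204)*7 + (-78654 + 64317)) - 191*(518 - 202) = ((√21 - 204)*7 - 14337) - 191*316 = ((-204 + √21)*7 - 14337) - 60356 = ((-1428 + 7*√21) - 14337) - 60356 = (-15765 + 7*√21) - 60356 = -76121 + 7*√21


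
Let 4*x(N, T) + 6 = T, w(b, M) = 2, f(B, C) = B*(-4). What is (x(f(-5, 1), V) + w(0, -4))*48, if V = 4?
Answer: 72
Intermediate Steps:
f(B, C) = -4*B
x(N, T) = -3/2 + T/4
(x(f(-5, 1), V) + w(0, -4))*48 = ((-3/2 + (¼)*4) + 2)*48 = ((-3/2 + 1) + 2)*48 = (-½ + 2)*48 = (3/2)*48 = 72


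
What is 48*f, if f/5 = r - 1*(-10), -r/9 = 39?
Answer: -81840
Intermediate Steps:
r = -351 (r = -9*39 = -351)
f = -1705 (f = 5*(-351 - 1*(-10)) = 5*(-351 + 10) = 5*(-341) = -1705)
48*f = 48*(-1705) = -81840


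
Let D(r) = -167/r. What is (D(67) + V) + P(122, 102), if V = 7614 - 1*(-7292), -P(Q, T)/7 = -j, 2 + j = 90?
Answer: 1039807/67 ≈ 15520.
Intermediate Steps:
j = 88 (j = -2 + 90 = 88)
P(Q, T) = 616 (P(Q, T) = -(-7)*88 = -7*(-88) = 616)
V = 14906 (V = 7614 + 7292 = 14906)
(D(67) + V) + P(122, 102) = (-167/67 + 14906) + 616 = 998535/67 + 616 = 1039807/67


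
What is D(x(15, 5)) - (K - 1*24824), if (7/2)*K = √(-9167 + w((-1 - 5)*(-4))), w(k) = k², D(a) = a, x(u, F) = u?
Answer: 24839 - 22*I*√71/7 ≈ 24839.0 - 26.482*I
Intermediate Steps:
K = 22*I*√71/7 (K = 2*√(-9167 + ((-1 - 5)*(-4))²)/7 = 2*√(-9167 + (-6*(-4))²)/7 = 2*√(-9167 + 24²)/7 = 2*√(-9167 + 576)/7 = 2*√(-8591)/7 = 2*(11*I*√71)/7 = 22*I*√71/7 ≈ 26.482*I)
D(x(15, 5)) - (K - 1*24824) = 15 - (22*I*√71/7 - 1*24824) = 15 - (22*I*√71/7 - 24824) = 15 - (-24824 + 22*I*√71/7) = 15 + (24824 - 22*I*√71/7) = 24839 - 22*I*√71/7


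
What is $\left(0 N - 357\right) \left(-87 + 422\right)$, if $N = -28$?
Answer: $-119595$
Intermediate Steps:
$\left(0 N - 357\right) \left(-87 + 422\right) = \left(0 \left(-28\right) - 357\right) \left(-87 + 422\right) = \left(0 - 357\right) 335 = \left(-357\right) 335 = -119595$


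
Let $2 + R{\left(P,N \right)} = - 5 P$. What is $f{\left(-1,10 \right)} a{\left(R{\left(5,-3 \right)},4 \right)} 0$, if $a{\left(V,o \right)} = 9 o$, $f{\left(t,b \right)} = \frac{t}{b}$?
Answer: $0$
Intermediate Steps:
$R{\left(P,N \right)} = -2 - 5 P$
$f{\left(-1,10 \right)} a{\left(R{\left(5,-3 \right)},4 \right)} 0 = - \frac{1}{10} \cdot 9 \cdot 4 \cdot 0 = \left(-1\right) \frac{1}{10} \cdot 36 \cdot 0 = \left(- \frac{1}{10}\right) 36 \cdot 0 = \left(- \frac{18}{5}\right) 0 = 0$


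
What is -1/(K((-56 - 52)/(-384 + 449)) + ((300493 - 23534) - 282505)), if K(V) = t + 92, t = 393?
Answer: 1/5061 ≈ 0.00019759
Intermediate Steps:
K(V) = 485 (K(V) = 393 + 92 = 485)
-1/(K((-56 - 52)/(-384 + 449)) + ((300493 - 23534) - 282505)) = -1/(485 + ((300493 - 23534) - 282505)) = -1/(485 + (276959 - 282505)) = -1/(485 - 5546) = -1/(-5061) = -1*(-1/5061) = 1/5061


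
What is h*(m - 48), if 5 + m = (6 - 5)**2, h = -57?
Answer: 2964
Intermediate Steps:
m = -4 (m = -5 + (6 - 5)**2 = -5 + 1**2 = -5 + 1 = -4)
h*(m - 48) = -57*(-4 - 48) = -57*(-52) = 2964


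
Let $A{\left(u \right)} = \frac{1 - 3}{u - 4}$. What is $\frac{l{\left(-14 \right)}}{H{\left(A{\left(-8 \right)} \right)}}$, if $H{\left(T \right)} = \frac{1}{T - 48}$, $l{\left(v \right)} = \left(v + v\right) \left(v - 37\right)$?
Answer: $-68306$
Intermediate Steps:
$l{\left(v \right)} = 2 v \left(-37 + v\right)$
$A{\left(u \right)} = - \frac{2}{-4 + u}$
$H{\left(T \right)} = \frac{1}{-48 + T}$
$\frac{l{\left(-14 \right)}}{H{\left(A{\left(-8 \right)} \right)}} = \frac{2 \left(-14\right) \left(-37 - 14\right)}{\frac{1}{-48 - \frac{2}{-4 - 8}}} = \frac{2 \left(-14\right) \left(-51\right)}{\frac{1}{-48 - \frac{2}{-12}}} = \frac{1428}{\frac{1}{-48 - - \frac{1}{6}}} = \frac{1428}{\frac{1}{-48 + \frac{1}{6}}} = \frac{1428}{\frac{1}{- \frac{287}{6}}} = \frac{1428}{- \frac{6}{287}} = 1428 \left(- \frac{287}{6}\right) = -68306$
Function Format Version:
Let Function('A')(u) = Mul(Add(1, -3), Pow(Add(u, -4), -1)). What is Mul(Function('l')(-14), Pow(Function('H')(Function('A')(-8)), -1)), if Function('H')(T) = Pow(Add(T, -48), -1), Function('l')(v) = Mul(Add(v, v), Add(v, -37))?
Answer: -68306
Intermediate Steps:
Function('l')(v) = Mul(2, v, Add(-37, v)) (Function('l')(v) = Mul(Mul(2, v), Add(-37, v)) = Mul(2, v, Add(-37, v)))
Function('A')(u) = Mul(-2, Pow(Add(-4, u), -1))
Function('H')(T) = Pow(Add(-48, T), -1)
Mul(Function('l')(-14), Pow(Function('H')(Function('A')(-8)), -1)) = Mul(Mul(2, -14, Add(-37, -14)), Pow(Pow(Add(-48, Mul(-2, Pow(Add(-4, -8), -1))), -1), -1)) = Mul(Mul(2, -14, -51), Pow(Pow(Add(-48, Mul(-2, Pow(-12, -1))), -1), -1)) = Mul(1428, Pow(Pow(Add(-48, Mul(-2, Rational(-1, 12))), -1), -1)) = Mul(1428, Pow(Pow(Add(-48, Rational(1, 6)), -1), -1)) = Mul(1428, Pow(Pow(Rational(-287, 6), -1), -1)) = Mul(1428, Pow(Rational(-6, 287), -1)) = Mul(1428, Rational(-287, 6)) = -68306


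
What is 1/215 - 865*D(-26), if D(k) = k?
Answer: 4835351/215 ≈ 22490.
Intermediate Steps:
1/215 - 865*D(-26) = 1/215 - 865*(-26) = 1/215 + 22490 = 4835351/215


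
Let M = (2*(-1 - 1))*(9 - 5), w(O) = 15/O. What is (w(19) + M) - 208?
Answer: -4241/19 ≈ -223.21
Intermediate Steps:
M = -16 (M = (2*(-2))*4 = -4*4 = -16)
(w(19) + M) - 208 = (15/19 - 16) - 208 = -289/19 - 208 = -4241/19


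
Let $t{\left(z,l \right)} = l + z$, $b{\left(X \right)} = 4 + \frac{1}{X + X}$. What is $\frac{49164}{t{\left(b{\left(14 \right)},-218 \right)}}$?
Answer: $- \frac{458864}{1997} \approx -229.78$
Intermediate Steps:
$b{\left(X \right)} = 4 + \frac{1}{2 X}$
$\frac{49164}{t{\left(b{\left(14 \right)},-218 \right)}} = \frac{49164}{-218 + \left(4 + \frac{1}{2 \cdot 14}\right)} = \frac{49164}{-218 + \left(4 + \frac{1}{2} \cdot \frac{1}{14}\right)} = \frac{49164}{-218 + \left(4 + \frac{1}{28}\right)} = \frac{49164}{-218 + \frac{113}{28}} = \frac{49164}{- \frac{5991}{28}} = 49164 \left(- \frac{28}{5991}\right) = - \frac{458864}{1997}$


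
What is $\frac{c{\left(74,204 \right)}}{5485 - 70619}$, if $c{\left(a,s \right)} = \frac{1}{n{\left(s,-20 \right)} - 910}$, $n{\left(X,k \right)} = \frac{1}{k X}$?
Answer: $\frac{2040}{120914790167} \approx 1.6871 \cdot 10^{-8}$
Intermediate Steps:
$n{\left(X,k \right)} = \frac{1}{X k}$
$c{\left(a,s \right)} = \frac{1}{-910 - \frac{1}{20 s}}$ ($c{\left(a,s \right)} = \frac{1}{\frac{1}{s \left(-20\right)} - 910} = \frac{1}{\frac{1}{s} \left(- \frac{1}{20}\right) - 910} = \frac{1}{- \frac{1}{20 s} - 910} = \frac{1}{-910 - \frac{1}{20 s}}$)
$\frac{c{\left(74,204 \right)}}{5485 - 70619} = \frac{\left(-20\right) 204 \frac{1}{1 + 18200 \cdot 204}}{5485 - 70619} = \frac{\left(-20\right) 204 \frac{1}{1 + 3712800}}{-65134} = \left(-20\right) 204 \cdot \frac{1}{3712801} \left(- \frac{1}{65134}\right) = \left(- \frac{4080}{3712801}\right) \left(- \frac{1}{65134}\right) = \frac{2040}{120914790167}$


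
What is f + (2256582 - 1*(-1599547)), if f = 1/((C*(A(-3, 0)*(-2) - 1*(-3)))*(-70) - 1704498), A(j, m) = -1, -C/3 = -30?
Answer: 6694232231741/1735998 ≈ 3.8561e+6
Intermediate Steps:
C = 90 (C = -3*(-30) = 90)
f = -1/1735998 (f = 1/((90*(-1*(-2) - 1*(-3)))*(-70) - 1704498) = 1/((90*(2 + 3))*(-70) - 1704498) = 1/((90*5)*(-70) - 1704498) = 1/(450*(-70) - 1704498) = 1/(-31500 - 1704498) = 1/(-1735998) = -1/1735998 ≈ -5.7604e-7)
f + (2256582 - 1*(-1599547)) = -1/1735998 + (2256582 - 1*(-1599547)) = -1/1735998 + (2256582 + 1599547) = -1/1735998 + 3856129 = 6694232231741/1735998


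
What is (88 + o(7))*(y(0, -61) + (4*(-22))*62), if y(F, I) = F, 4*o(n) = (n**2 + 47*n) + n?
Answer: -1005268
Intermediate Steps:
o(n) = 12*n + n**2/4 (o(n) = ((n**2 + 47*n) + n)/4 = (n**2 + 48*n)/4 = 12*n + n**2/4)
(88 + o(7))*(y(0, -61) + (4*(-22))*62) = (88 + (1/4)*7*(48 + 7))*(0 + (4*(-22))*62) = (88 + (1/4)*7*55)*(0 - 88*62) = (88 + 385/4)*(0 - 5456) = (737/4)*(-5456) = -1005268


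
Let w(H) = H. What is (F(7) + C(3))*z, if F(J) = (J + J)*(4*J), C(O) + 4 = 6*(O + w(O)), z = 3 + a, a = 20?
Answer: 9752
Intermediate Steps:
z = 23 (z = 3 + 20 = 23)
C(O) = -4 + 12*O (C(O) = -4 + 6*(O + O) = -4 + 6*(2*O) = -4 + 12*O)
F(J) = 8*J² (F(J) = (2*J)*(4*J) = 8*J²)
(F(7) + C(3))*z = (8*7² + (-4 + 12*3))*23 = (8*49 + (-4 + 36))*23 = (392 + 32)*23 = 424*23 = 9752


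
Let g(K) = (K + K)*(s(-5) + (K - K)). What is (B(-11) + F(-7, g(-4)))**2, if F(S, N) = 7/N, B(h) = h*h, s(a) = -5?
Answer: 23493409/1600 ≈ 14683.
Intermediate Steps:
B(h) = h**2
g(K) = -10*K (g(K) = (K + K)*(-5 + (K - K)) = (2*K)*(-5 + 0) = (2*K)*(-5) = -10*K)
(B(-11) + F(-7, g(-4)))**2 = ((-11)**2 + 7/((-10*(-4))))**2 = (121 + 7/40)**2 = (4847/40)**2 = 23493409/1600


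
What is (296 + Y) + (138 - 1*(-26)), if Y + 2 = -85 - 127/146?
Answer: 54331/146 ≈ 372.13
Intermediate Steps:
Y = -12829/146 (Y = -2 + (-85 - 127/146) = -2 - 12537/146 = -12829/146 ≈ -87.870)
(296 + Y) + (138 - 1*(-26)) = (296 - 12829/146) + (138 - 1*(-26)) = 30387/146 + (138 + 26) = 30387/146 + 164 = 54331/146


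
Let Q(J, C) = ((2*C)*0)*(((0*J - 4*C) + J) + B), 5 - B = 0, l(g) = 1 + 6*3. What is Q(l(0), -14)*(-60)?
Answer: 0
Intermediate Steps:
l(g) = 19 (l(g) = 1 + 18 = 19)
B = 5 (B = 5 - 1*0 = 5 + 0 = 5)
Q(J, C) = 0 (Q(J, C) = ((2*C)*0)*(((0*J - 4*C) + J) + 5) = 0*(((0 - 4*C) + J) + 5) = 0*((-4*C + J) + 5) = 0*((J - 4*C) + 5) = 0*(5 + J - 4*C) = 0)
Q(l(0), -14)*(-60) = 0*(-60) = 0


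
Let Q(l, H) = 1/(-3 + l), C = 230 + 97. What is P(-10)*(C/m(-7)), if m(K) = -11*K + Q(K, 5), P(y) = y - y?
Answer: 0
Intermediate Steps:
P(y) = 0
C = 327
m(K) = 1/(-3 + K) - 11*K (m(K) = -11*K + 1/(-3 + K) = 1/(-3 + K) - 11*K)
P(-10)*(C/m(-7)) = 0*(327/(((1 - 11*(-7)*(-3 - 7))/(-3 - 7)))) = 0*(327/(((1 - 11*(-7)*(-10))/(-10)))) = 0*(327/((-(1 - 770)/10))) = 0*(327/((-1/10*(-769)))) = 0*(327/(769/10)) = 0*(327*(10/769)) = 0*(3270/769) = 0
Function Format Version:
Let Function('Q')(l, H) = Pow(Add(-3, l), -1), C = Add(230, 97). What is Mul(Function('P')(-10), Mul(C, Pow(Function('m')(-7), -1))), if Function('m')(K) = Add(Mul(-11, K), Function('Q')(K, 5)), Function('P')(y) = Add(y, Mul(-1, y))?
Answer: 0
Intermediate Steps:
Function('P')(y) = 0
C = 327
Function('m')(K) = Add(Pow(Add(-3, K), -1), Mul(-11, K)) (Function('m')(K) = Add(Mul(-11, K), Pow(Add(-3, K), -1)) = Add(Pow(Add(-3, K), -1), Mul(-11, K)))
Mul(Function('P')(-10), Mul(C, Pow(Function('m')(-7), -1))) = Mul(0, Mul(327, Pow(Mul(Pow(Add(-3, -7), -1), Add(1, Mul(-11, -7, Add(-3, -7)))), -1))) = Mul(0, Mul(327, Pow(Mul(Pow(-10, -1), Add(1, Mul(-11, -7, -10))), -1))) = Mul(0, Mul(327, Pow(Mul(Rational(-1, 10), Add(1, -770)), -1))) = Mul(0, Mul(327, Pow(Mul(Rational(-1, 10), -769), -1))) = Mul(0, Mul(327, Pow(Rational(769, 10), -1))) = Mul(0, Mul(327, Rational(10, 769))) = Mul(0, Rational(3270, 769)) = 0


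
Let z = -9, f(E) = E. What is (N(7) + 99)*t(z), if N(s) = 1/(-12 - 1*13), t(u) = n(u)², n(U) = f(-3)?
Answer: 22266/25 ≈ 890.64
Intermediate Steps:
n(U) = -3
t(u) = 9 (t(u) = (-3)² = 9)
N(s) = -1/25 (N(s) = 1/(-12 - 13) = 1/(-25) = -1/25)
(N(7) + 99)*t(z) = (-1/25 + 99)*9 = (2474/25)*9 = 22266/25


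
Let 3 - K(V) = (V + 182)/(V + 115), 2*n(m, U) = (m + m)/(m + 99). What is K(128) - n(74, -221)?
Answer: 54505/42039 ≈ 1.2965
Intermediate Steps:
n(m, U) = m/(99 + m) (n(m, U) = ((m + m)/(m + 99))/2 = ((2*m)/(99 + m))/2 = (2*m/(99 + m))/2 = m/(99 + m))
K(V) = 3 - (182 + V)/(115 + V) (K(V) = 3 - (V + 182)/(V + 115) = 3 - (182 + V)/(115 + V))
K(128) - n(74, -221) = (163 + 2*128)/(115 + 128) - 74/(99 + 74) = (163 + 256)/243 - 74/173 = (1/243)*419 - 74/173 = 419/243 - 1*74/173 = 419/243 - 74/173 = 54505/42039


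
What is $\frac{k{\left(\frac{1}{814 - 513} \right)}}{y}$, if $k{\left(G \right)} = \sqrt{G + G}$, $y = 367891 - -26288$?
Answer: $\frac{\sqrt{602}}{118647879} \approx 2.0679 \cdot 10^{-7}$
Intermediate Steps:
$y = 394179$ ($y = 367891 + 26288 = 394179$)
$k{\left(G \right)} = \sqrt{2} \sqrt{G}$ ($k{\left(G \right)} = \sqrt{2 G} = \sqrt{2} \sqrt{G}$)
$\frac{k{\left(\frac{1}{814 - 513} \right)}}{y} = \frac{\sqrt{2} \sqrt{\frac{1}{814 - 513}}}{394179} = \sqrt{2} \sqrt{\frac{1}{301}} \cdot \frac{1}{394179} = \frac{\sqrt{2}}{\sqrt{301}} \cdot \frac{1}{394179} = \sqrt{2} \frac{\sqrt{301}}{301} \cdot \frac{1}{394179} = \frac{\sqrt{602}}{301} \cdot \frac{1}{394179} = \frac{\sqrt{602}}{118647879}$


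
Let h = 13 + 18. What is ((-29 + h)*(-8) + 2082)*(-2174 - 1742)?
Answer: -8090456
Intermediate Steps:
h = 31
((-29 + h)*(-8) + 2082)*(-2174 - 1742) = ((-29 + 31)*(-8) + 2082)*(-2174 - 1742) = (2*(-8) + 2082)*(-3916) = (-16 + 2082)*(-3916) = 2066*(-3916) = -8090456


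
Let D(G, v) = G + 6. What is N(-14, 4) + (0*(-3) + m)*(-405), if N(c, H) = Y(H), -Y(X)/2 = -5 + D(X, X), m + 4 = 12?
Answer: -3250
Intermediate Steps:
m = 8 (m = -4 + 12 = 8)
D(G, v) = 6 + G
Y(X) = -2 - 2*X (Y(X) = -2*(-5 + (6 + X)) = -2*(1 + X) = -2 - 2*X)
N(c, H) = -2 - 2*H
N(-14, 4) + (0*(-3) + m)*(-405) = (-2 - 2*4) + (0*(-3) + 8)*(-405) = (-2 - 8) + (0 + 8)*(-405) = -10 + 8*(-405) = -10 - 3240 = -3250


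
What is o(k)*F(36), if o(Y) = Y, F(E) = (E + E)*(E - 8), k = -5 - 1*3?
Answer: -16128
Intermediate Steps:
k = -8 (k = -5 - 3 = -8)
F(E) = 2*E*(-8 + E) (F(E) = (2*E)*(-8 + E) = 2*E*(-8 + E))
o(k)*F(36) = -16*36*(-8 + 36) = -16*36*28 = -8*2016 = -16128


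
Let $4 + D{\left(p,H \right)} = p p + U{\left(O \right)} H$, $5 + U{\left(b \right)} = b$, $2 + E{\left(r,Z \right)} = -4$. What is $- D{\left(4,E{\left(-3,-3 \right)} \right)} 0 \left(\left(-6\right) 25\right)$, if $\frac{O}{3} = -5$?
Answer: $0$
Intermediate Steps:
$O = -15$ ($O = 3 \left(-5\right) = -15$)
$E{\left(r,Z \right)} = -6$ ($E{\left(r,Z \right)} = -2 - 4 = -6$)
$U{\left(b \right)} = -5 + b$
$D{\left(p,H \right)} = -4 + p^{2} - 20 H$ ($D{\left(p,H \right)} = -4 + \left(p p + \left(-5 - 15\right) H\right) = -4 - \left(- p^{2} + 20 H\right) = -4 + p^{2} - 20 H$)
$- D{\left(4,E{\left(-3,-3 \right)} \right)} 0 \left(\left(-6\right) 25\right) = - (-4 + 4^{2} - -120) 0 \left(\left(-6\right) 25\right) = - (-4 + 16 + 120) 0 \left(-150\right) = \left(-1\right) 132 \cdot 0 \left(-150\right) = \left(-132\right) 0 \left(-150\right) = 0 \left(-150\right) = 0$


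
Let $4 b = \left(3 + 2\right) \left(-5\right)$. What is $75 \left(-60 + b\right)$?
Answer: $- \frac{19875}{4} \approx -4968.8$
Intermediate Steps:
$b = - \frac{25}{4}$ ($b = \frac{\left(3 + 2\right) \left(-5\right)}{4} = \frac{5 \left(-5\right)}{4} = \frac{1}{4} \left(-25\right) = - \frac{25}{4} \approx -6.25$)
$75 \left(-60 + b\right) = 75 \left(-60 - \frac{25}{4}\right) = 75 \left(- \frac{265}{4}\right) = - \frac{19875}{4}$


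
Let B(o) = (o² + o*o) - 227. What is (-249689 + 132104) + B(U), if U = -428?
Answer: 248556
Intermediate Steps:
B(o) = -227 + 2*o² (B(o) = (o² + o²) - 227 = 2*o² - 227 = -227 + 2*o²)
(-249689 + 132104) + B(U) = (-249689 + 132104) + (-227 + 2*(-428)²) = -117585 + (-227 + 2*183184) = -117585 + (-227 + 366368) = -117585 + 366141 = 248556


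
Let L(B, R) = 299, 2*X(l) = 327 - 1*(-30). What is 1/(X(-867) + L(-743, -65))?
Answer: 2/955 ≈ 0.0020942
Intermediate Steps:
X(l) = 357/2 (X(l) = (327 - 1*(-30))/2 = (327 + 30)/2 = (½)*357 = 357/2)
1/(X(-867) + L(-743, -65)) = 1/(357/2 + 299) = 1/(955/2) = 2/955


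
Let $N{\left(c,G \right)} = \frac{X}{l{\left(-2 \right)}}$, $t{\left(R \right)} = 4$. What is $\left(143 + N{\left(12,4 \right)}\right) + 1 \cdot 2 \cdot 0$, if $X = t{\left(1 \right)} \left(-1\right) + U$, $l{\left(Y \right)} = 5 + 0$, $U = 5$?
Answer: $\frac{716}{5} \approx 143.2$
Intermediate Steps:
$l{\left(Y \right)} = 5$
$X = 1$ ($X = 4 \left(-1\right) + 5 = -4 + 5 = 1$)
$N{\left(c,G \right)} = \frac{1}{5}$ ($N{\left(c,G \right)} = 1 \cdot \frac{1}{5} = \frac{1}{5}$)
$\left(143 + N{\left(12,4 \right)}\right) + 1 \cdot 2 \cdot 0 = \left(143 + \frac{1}{5}\right) + 1 \cdot 2 \cdot 0 = \frac{716}{5} + 2 \cdot 0 = \frac{716}{5} + 0 = \frac{716}{5}$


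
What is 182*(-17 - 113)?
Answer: -23660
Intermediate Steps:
182*(-17 - 113) = 182*(-130) = -23660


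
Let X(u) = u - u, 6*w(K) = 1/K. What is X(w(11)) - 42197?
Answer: -42197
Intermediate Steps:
w(K) = 1/(6*K)
X(u) = 0
X(w(11)) - 42197 = 0 - 42197 = -42197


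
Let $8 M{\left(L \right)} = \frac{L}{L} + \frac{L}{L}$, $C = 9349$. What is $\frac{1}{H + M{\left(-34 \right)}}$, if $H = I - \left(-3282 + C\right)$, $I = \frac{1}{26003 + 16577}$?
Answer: $- \frac{21290}{129161107} \approx -0.00016483$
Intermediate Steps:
$M{\left(L \right)} = \frac{1}{4}$ ($M{\left(L \right)} = \frac{\frac{L}{L} + \frac{L}{L}}{8} = \frac{1 + 1}{8} = \frac{1}{8} \cdot 2 = \frac{1}{4}$)
$I = \frac{1}{42580} \approx 2.3485 \cdot 10^{-5}$
$H = - \frac{258332859}{42580}$ ($H = \frac{1}{42580} + \left(3282 - 9349\right) = \frac{1}{42580} - 6067 = - \frac{258332859}{42580} \approx -6067.0$)
$\frac{1}{H + M{\left(-34 \right)}} = \frac{1}{- \frac{258332859}{42580} + \frac{1}{4}} = \frac{1}{- \frac{129161107}{21290}} = - \frac{21290}{129161107}$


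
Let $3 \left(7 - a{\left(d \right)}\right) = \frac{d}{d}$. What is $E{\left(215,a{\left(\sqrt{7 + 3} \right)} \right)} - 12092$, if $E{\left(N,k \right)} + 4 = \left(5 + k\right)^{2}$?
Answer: $- \frac{107639}{9} \approx -11960.0$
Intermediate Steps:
$a{\left(d \right)} = \frac{20}{3}$ ($a{\left(d \right)} = 7 - \frac{d \frac{1}{d}}{3} = 7 - \frac{1}{3} = \frac{20}{3}$)
$E{\left(N,k \right)} = -4 + \left(5 + k\right)^{2}$
$E{\left(215,a{\left(\sqrt{7 + 3} \right)} \right)} - 12092 = \left(-4 + \left(5 + \frac{20}{3}\right)^{2}\right) - 12092 = \left(-4 + \left(\frac{35}{3}\right)^{2}\right) - 12092 = \left(-4 + \frac{1225}{9}\right) - 12092 = \frac{1189}{9} - 12092 = - \frac{107639}{9}$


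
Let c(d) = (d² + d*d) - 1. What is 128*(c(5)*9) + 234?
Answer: 56682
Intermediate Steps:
c(d) = -1 + 2*d² (c(d) = (d² + d²) - 1 = 2*d² - 1 = -1 + 2*d²)
128*(c(5)*9) + 234 = 128*((-1 + 2*5²)*9) + 234 = 128*((-1 + 2*25)*9) + 234 = 128*((-1 + 50)*9) + 234 = 128*(49*9) + 234 = 128*441 + 234 = 56448 + 234 = 56682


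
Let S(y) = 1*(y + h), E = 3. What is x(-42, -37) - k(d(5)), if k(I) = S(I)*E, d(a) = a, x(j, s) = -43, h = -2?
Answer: -52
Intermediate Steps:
S(y) = -2 + y (S(y) = 1*(y - 2) = 1*(-2 + y) = -2 + y)
k(I) = -6 + 3*I (k(I) = (-2 + I)*3 = -6 + 3*I)
x(-42, -37) - k(d(5)) = -43 - (-6 + 3*5) = -43 - (-6 + 15) = -43 - 1*9 = -43 - 9 = -52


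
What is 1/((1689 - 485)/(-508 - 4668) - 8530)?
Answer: -1294/11038121 ≈ -0.00011723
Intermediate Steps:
1/((1689 - 485)/(-508 - 4668) - 8530) = 1/(1204/(-5176) - 8530) = 1/(1204*(-1/5176) - 8530) = 1/(-301/1294 - 8530) = 1/(-11038121/1294) = -1294/11038121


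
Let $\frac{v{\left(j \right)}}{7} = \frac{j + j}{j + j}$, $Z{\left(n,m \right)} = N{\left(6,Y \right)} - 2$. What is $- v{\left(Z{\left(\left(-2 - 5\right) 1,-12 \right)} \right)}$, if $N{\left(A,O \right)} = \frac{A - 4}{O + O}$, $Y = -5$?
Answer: $-7$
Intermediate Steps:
$N{\left(A,O \right)} = \frac{-4 + A}{2 O}$
$Z{\left(n,m \right)} = - \frac{11}{5}$ ($Z{\left(n,m \right)} = \frac{-4 + 6}{2 \left(-5\right)} - 2 = \frac{1}{2} \left(- \frac{1}{5}\right) 2 - 2 = - \frac{1}{5} - 2 = - \frac{11}{5}$)
$v{\left(j \right)} = 7$ ($v{\left(j \right)} = 7 \frac{j + j}{j + j} = 7 \frac{2 j}{2 j} = 7 \cdot 2 j \frac{1}{2 j} = 7 \cdot 1 = 7$)
$- v{\left(Z{\left(\left(-2 - 5\right) 1,-12 \right)} \right)} = \left(-1\right) 7 = -7$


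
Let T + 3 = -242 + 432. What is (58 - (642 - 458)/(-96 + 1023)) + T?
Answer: 226931/927 ≈ 244.80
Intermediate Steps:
T = 187 (T = -3 + (-242 + 432) = -3 + 190 = 187)
(58 - (642 - 458)/(-96 + 1023)) + T = (58 - (642 - 458)/(-96 + 1023)) + 187 = (58 - 184/927) + 187 = 53582/927 + 187 = 226931/927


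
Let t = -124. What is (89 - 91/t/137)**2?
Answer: 2286213552529/288592144 ≈ 7922.0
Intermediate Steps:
(89 - 91/t/137)**2 = (89 - 91/(-124)/137)**2 = (89 - 91*(-1/124)*(1/137))**2 = (89 + (91/124)*(1/137))**2 = (89 + 91/16988)**2 = (1512023/16988)**2 = 2286213552529/288592144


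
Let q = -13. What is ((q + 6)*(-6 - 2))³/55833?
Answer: 175616/55833 ≈ 3.1454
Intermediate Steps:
((q + 6)*(-6 - 2))³/55833 = ((-13 + 6)*(-6 - 2))³/55833 = (-7*(-8))³*(1/55833) = 56³*(1/55833) = 175616*(1/55833) = 175616/55833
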